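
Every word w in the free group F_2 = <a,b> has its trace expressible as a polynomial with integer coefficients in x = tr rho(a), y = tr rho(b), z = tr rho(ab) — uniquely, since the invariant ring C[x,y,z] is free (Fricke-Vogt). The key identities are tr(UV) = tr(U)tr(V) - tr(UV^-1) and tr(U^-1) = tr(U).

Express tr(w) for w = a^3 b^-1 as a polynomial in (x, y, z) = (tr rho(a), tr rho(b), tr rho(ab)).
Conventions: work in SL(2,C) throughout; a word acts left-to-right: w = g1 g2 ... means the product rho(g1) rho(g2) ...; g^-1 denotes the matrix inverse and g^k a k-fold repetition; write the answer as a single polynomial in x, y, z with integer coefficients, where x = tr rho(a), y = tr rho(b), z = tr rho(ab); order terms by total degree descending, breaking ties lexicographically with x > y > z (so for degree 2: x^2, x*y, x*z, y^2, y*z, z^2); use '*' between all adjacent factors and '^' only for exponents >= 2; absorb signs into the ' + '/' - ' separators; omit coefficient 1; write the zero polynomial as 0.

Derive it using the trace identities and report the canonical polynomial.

x^3*y - x^2*z - 2*x*y + z

trace(a^2) = trace(a)*trace(a) - trace(1)   [square of a] = x^2 - 2
next, trace(a^3) = trace(a)*trace(a^2) - trace(a)   [square of a] = x^3 - 3*x
and trace(a b a) = trace(a)*trace(b a) - trace(b)   [square of a] = x*z - y
next, trace(a^3 b) = trace(a)*trace(a b a) - trace(a b)   [square of a] = x^2*z - x*y - z
trace(a^3 b^-1) = trace(a^3)*trace(b) - trace(a^3 b)   [inverse elimination on b] = x^3*y - x^2*z - 2*x*y + z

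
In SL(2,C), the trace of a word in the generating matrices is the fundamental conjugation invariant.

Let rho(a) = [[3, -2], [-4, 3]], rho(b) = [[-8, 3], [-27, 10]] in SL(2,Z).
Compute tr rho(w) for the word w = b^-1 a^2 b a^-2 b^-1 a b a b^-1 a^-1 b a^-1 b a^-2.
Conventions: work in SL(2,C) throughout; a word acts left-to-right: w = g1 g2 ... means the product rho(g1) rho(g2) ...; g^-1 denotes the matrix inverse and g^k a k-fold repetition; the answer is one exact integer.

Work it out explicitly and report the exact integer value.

-41877715597922

rho(b^-1) = [[10, -3], [27, -8]]
... * rho(a) = [[3, -2], [-4, 3]]  ->  [[42, -29], [113, -78]]
... * rho(a) = [[3, -2], [-4, 3]]  ->  [[242, -171], [651, -460]]
... * rho(b) = [[-8, 3], [-27, 10]]  ->  [[2681, -984], [7212, -2647]]
... * rho(a^-1) = [[3, 2], [4, 3]]  ->  [[4107, 2410], [11048, 6483]]
... * rho(a^-1) = [[3, 2], [4, 3]]  ->  [[21961, 15444], [59076, 41545]]
... * rho(b^-1) = [[10, -3], [27, -8]]  ->  [[636598, -189435], [1712475, -509588]]
... * rho(a) = [[3, -2], [-4, 3]]  ->  [[2667534, -1841501], [7175777, -4953714]]
... * rho(b) = [[-8, 3], [-27, 10]]  ->  [[28380255, -10412408], [76344062, -28009809]]
... * rho(a) = [[3, -2], [-4, 3]]  ->  [[126790397, -87997734], [341071422, -236717551]]
... * rho(b^-1) = [[10, -3], [27, -8]]  ->  [[-1108034848, 323610681], [-2980659657, 870526142]]
... * rho(a^-1) = [[3, 2], [4, 3]]  ->  [[-2029661820, -1245237653], [-5459874403, -3349740888]]
... * rho(b) = [[-8, 3], [-27, 10]]  ->  [[49858711191, -18541361990], [134121999200, -49877032089]]
... * rho(a^-1) = [[3, 2], [4, 3]]  ->  [[75410685613, 44093336412], [202857869244, 118612902133]]
... * rho(b) = [[-8, 3], [-27, 10]]  ->  [[-1793805568028, 667165420959], [-4825411311543, 1794702629062]]
... * rho(a^-1) = [[3, 2], [4, 3]]  ->  [[-2712755020248, -1586114873179], [-7297423418381, -4266714735900]]
... * rho(a^-1) = [[3, 2], [4, 3]]  ->  [[-14482724553460, -10183854660033], [-38959129198743, -27394991044462]]
tr = -14482724553460 + -27394991044462 = -41877715597922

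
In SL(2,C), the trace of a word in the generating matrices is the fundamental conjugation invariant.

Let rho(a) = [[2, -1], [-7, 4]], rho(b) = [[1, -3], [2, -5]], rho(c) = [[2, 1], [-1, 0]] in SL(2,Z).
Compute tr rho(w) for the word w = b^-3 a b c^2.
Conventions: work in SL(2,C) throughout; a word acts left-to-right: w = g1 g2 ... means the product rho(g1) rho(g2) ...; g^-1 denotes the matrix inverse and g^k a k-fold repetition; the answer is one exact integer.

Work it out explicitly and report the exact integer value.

rho(b^-1) = [[-5, 3], [-2, 1]]
... * rho(b^-1) = [[-5, 3], [-2, 1]]  ->  [[19, -12], [8, -5]]
... * rho(b^-1) = [[-5, 3], [-2, 1]]  ->  [[-71, 45], [-30, 19]]
... * rho(a) = [[2, -1], [-7, 4]]  ->  [[-457, 251], [-193, 106]]
... * rho(b) = [[1, -3], [2, -5]]  ->  [[45, 116], [19, 49]]
... * rho(c) = [[2, 1], [-1, 0]]  ->  [[-26, 45], [-11, 19]]
... * rho(c) = [[2, 1], [-1, 0]]  ->  [[-97, -26], [-41, -11]]
tr = -97 + -11 = -108

-108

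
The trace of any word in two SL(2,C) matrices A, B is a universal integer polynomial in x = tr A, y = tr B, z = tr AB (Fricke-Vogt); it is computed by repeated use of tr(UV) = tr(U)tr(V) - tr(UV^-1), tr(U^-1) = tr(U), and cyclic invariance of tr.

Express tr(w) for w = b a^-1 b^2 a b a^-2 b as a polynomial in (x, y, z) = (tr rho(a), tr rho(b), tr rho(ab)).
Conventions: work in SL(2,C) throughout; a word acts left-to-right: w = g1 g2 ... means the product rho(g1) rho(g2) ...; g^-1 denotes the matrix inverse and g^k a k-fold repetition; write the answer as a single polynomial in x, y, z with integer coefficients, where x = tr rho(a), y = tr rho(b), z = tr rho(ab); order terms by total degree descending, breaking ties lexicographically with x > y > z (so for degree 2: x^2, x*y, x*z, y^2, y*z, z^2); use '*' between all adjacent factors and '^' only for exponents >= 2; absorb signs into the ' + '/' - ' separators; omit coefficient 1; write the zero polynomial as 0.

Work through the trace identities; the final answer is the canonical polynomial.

trace(a b^2) = trace(b)*trace(a b) - trace(a)   [square of b] = y*z - x
apply: trace(b a b^2) = trace(b)*trace(a b^2) - trace(a b)   [square of b] = y^2*z - x*y - z
use: trace(a b^4) = trace(b)*trace(b a b^2) - trace(b a b)   [square of b] = y^3*z - x*y^2 - 2*y*z + x
use: trace(b^4 a b) = trace(b)*trace(a b^4) - trace(a b^3)   [square of b] = y^4*z - x*y^3 - 3*y^2*z + 2*x*y + z
use: trace(a b a b) = trace(a b)*trace(a b) - trace(1)   [split at a repeated a] = z^2 - 2
trace(a b a) = trace(a)*trace(b a) - trace(b)   [square of a] = x*z - y
trace(b a b a b) = trace(b)*trace(a b a b) - trace(a b a)   [square of b] = y*z^2 - x*z - y
apply: trace(b a b a b^2) = trace(b)*trace(b a b a b) - trace(b a b a)   [square of b] = y^2*z^2 - x*y*z - y^2 - z^2 + 2
trace(b^4 a b a) = trace(b)*trace(b a b a b^2) - trace(b a b a b)   [square of b] = y^3*z^2 - x*y^2*z - y^3 - 2*y*z^2 + x*z + 3*y
apply: trace(b^2 a b a^-1 b^2) = trace(b^4 a b)*trace(a) - trace(b^4 a b a)   [inverse elimination on a] = x*y^4*z - x^2*y^3 - y^3*z^2 - 2*x*y^2*z + 2*x^2*y + y^3 + 2*y*z^2 - 3*y
trace(a^2) = trace(a)*trace(a) - trace(1)   [square of a] = x^2 - 2
trace(a b^2 a) = trace(b)*trace(a^2 b) - trace(a^2)   [square of b] = x*y*z - x^2 - y^2 + 2
apply: trace(a b^2 a b^2) = trace(b)*trace(a b^2 a b) - trace(a b^2 a)   [square of b] = y^2*z^2 - 2*x*y*z + x^2 - 2
trace(b^2 a b^2 a b) = trace(b)*trace(a b^2 a b^2) - trace(a b^2 a b)   [square of b] = y^3*z^2 - 2*x*y^2*z + x^2*y - y*z^2 + x*z - y
apply: trace(a b a b a b) = trace(a b)*trace(a b a b) - trace(a^-1 b^-1)   [split at a repeated a] = z^3 - 3*z
trace(a b a b a) = trace(a)*trace(b a b a) - trace(b a b)   [square of a] = x*z^2 - y*z - x
apply: trace(a b^2 a b a b) = trace(b)*trace(a b a b a b) - trace(a b a b a)   [square of b] = y*z^3 - x*z^2 - 2*y*z + x
trace(a b a^2) = trace(a)*trace(b a^2) - trace(b a)   [square of a] = x^2*z - x*y - z
trace(a b^2 a b a) = trace(b)*trace(a b a^2 b) - trace(a b a^2)   [square of b] = x*y*z^2 - x^2*z - y^2*z + z
apply: trace(b^2 a b^2 a b a) = trace(b)*trace(a b^2 a b a b) - trace(a b^2 a b a)   [square of b] = y^2*z^3 - 2*x*y*z^2 + x^2*z - y^2*z + x*y - z
trace(b^2 a b a^-1 b^2 a) = trace(b^2 a b^2 a b)*trace(a) - trace(b^2 a b^2 a b a)   [inverse elimination on a] = x*y^3*z^2 - 2*x^2*y^2*z - y^2*z^3 + x^3*y + x*y*z^2 + y^2*z - 2*x*y + z
trace(a^-1 b^2 a^-1 b^2 a b) = trace(b^2 a b a^-1 b^2)*trace(a) - trace(b^2 a b a^-1 b^2 a)   [inverse elimination on a] = x^2*y^4*z - x^3*y^3 - 2*x*y^3*z^2 + y^2*z^3 + x^3*y + x*y^3 + x*y*z^2 - y^2*z - x*y - z
trace(b^2 a^-1 b^2 a b) = trace(b^2 a b^3)*trace(a) - trace(b^2 a b^3 a)   [inverse elimination on a] = x*y^4*z - x^2*y^3 - y^3*z^2 - x*y^2*z + x^2*y + y*z^2 + y
trace(b a^-1 b^2 a b a^-2 b) = trace(a^-1 b^2 a^-1 b^2 a b)*trace(a) - trace(a^-1 b^2 a^-1 b^2 a b a)   [inverse elimination on a] = x^3*y^4*z - x^4*y^3 - 2*x^2*y^3*z^2 - x*y^4*z + x*y^2*z^3 + x^4*y + 2*x^2*y^3 + x^2*y*z^2 + y^3*z^2 - 2*x^2*y - y*z^2 - x*z - y

x^3*y^4*z - x^4*y^3 - 2*x^2*y^3*z^2 - x*y^4*z + x*y^2*z^3 + x^4*y + 2*x^2*y^3 + x^2*y*z^2 + y^3*z^2 - 2*x^2*y - y*z^2 - x*z - y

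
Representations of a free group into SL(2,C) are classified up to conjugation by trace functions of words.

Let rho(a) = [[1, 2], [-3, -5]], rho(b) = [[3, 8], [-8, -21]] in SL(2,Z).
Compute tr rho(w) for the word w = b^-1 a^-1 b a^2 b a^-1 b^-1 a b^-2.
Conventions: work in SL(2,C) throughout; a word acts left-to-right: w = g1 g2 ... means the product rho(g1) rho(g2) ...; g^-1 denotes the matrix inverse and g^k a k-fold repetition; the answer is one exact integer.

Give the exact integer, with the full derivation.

19762364

rho(b^-1) = [[-21, -8], [8, 3]]
... * rho(a^-1) = [[-5, -2], [3, 1]]  ->  [[81, 34], [-31, -13]]
... * rho(b) = [[3, 8], [-8, -21]]  ->  [[-29, -66], [11, 25]]
... * rho(a) = [[1, 2], [-3, -5]]  ->  [[169, 272], [-64, -103]]
... * rho(a) = [[1, 2], [-3, -5]]  ->  [[-647, -1022], [245, 387]]
... * rho(b) = [[3, 8], [-8, -21]]  ->  [[6235, 16286], [-2361, -6167]]
... * rho(a^-1) = [[-5, -2], [3, 1]]  ->  [[17683, 3816], [-6696, -1445]]
... * rho(b^-1) = [[-21, -8], [8, 3]]  ->  [[-340815, -130016], [129056, 49233]]
... * rho(a) = [[1, 2], [-3, -5]]  ->  [[49233, -31550], [-18643, 11947]]
... * rho(b^-1) = [[-21, -8], [8, 3]]  ->  [[-1286293, -488514], [487079, 184985]]
... * rho(b^-1) = [[-21, -8], [8, 3]]  ->  [[23104041, 8824802], [-8748779, -3341677]]
tr = 23104041 + -3341677 = 19762364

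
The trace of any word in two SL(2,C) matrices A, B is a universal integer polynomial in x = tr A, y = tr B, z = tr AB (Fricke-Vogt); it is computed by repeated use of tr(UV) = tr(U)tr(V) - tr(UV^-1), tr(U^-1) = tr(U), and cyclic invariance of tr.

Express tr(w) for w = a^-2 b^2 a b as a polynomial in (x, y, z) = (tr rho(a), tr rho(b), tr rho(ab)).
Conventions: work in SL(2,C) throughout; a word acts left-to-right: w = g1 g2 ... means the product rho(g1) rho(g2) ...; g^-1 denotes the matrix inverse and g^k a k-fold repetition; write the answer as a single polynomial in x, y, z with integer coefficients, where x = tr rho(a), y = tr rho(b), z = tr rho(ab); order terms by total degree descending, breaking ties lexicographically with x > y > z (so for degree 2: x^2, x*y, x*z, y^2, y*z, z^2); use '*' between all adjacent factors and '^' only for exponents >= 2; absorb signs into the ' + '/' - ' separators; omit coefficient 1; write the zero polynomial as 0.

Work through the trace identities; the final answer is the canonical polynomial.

trace(b a b) = trace(b) trace(a b) - trace(a)  (reduce the b square) = y*z - x
trace(b^2 a b) = trace(b) trace(b a b) - trace(b a)  (reduce the b square) = y^2*z - x*y - z
and trace(a b a b) = trace(a b) trace(a b) - trace(1)  (split on a) = z^2 - 2
trace(a b a) = trace(a) trace(b a) - trace(b)  (reduce the a square) = x*z - y
and trace(b^2 a b a) = trace(b) trace(a b a b) - trace(a b a)  (reduce the b square) = y*z^2 - x*z - y
and trace(b^2 a b a^-1) = trace(b^2 a b) trace(a) - trace(b^2 a b a)  (eliminate a^-1) = x*y^2*z - x^2*y - y*z^2 + y
trace(a^-2 b^2 a b) = trace(b^2 a b a^-1) trace(a) - trace(b^2 a b)  (eliminate a^-1) = x^2*y^2*z - x^3*y - x*y*z^2 - y^2*z + 2*x*y + z

x^2*y^2*z - x^3*y - x*y*z^2 - y^2*z + 2*x*y + z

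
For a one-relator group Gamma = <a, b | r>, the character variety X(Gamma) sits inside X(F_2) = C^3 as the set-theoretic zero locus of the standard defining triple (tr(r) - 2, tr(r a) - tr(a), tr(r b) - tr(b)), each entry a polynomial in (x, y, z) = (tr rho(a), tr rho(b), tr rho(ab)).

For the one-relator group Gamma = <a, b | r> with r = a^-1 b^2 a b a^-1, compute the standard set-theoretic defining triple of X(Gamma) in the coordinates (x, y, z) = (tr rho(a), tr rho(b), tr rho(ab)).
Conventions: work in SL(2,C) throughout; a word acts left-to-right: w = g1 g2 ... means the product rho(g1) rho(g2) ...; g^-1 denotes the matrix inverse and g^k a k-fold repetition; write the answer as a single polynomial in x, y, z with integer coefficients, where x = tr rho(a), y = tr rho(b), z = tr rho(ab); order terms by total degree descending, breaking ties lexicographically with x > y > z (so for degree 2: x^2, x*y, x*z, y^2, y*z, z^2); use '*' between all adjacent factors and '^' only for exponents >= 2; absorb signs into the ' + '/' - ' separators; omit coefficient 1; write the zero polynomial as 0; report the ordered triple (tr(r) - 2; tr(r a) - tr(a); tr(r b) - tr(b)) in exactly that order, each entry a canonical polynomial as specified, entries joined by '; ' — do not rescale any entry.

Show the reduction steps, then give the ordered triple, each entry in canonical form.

x^2*y^2*z - x^3*y - x*y*z^2 - y^2*z + 2*x*y + z - 2; x*y^2*z - x^2*y - y*z^2 - x + y; x^2*y^3*z - x^3*y^2 - 2*x*y^2*z^2 + x^2*y*z + y*z^3 + x*y^2 - 2*y*z + x - y

tr(b a b) = tr(b) tr(a b) - tr(a) = y*z - x
apply: tr(b^2 a b) = tr(b) tr(b a b) - tr(b a) = y^2*z - x*y - z
tr(a b a b) = tr(b a) tr(b a) - tr(1)   [split at repeated b] = z^2 - 2
tr(a b a) = tr(a) tr(b a) - tr(b) = x*z - y
tr(b^2 a b a) = tr(b) tr(a b a b) - tr(a b a) = y*z^2 - x*z - y
tr(b^2 a b a^-1) = tr(b^2 a b) tr(a) - tr(b^2 a b a) = x*y^2*z - x^2*y - y*z^2 + y
apply: tr(a^-1 b^2 a b a^-1) = tr(b^2 a b a^-1) tr(a) - tr(b^2 a b) = x^2*y^2*z - x^3*y - x*y*z^2 - y^2*z + 2*x*y + z
use: tr(b^2 a b^2) = tr(b) tr(b a b^2) - tr(b a b)  (reduce the b square) = y^3*z - x*y^2 - 2*y*z + x
apply: tr(a^2) = tr(a) tr(a) - tr(1)  (reduce the a square) = x^2 - 2
apply: tr(a b^2 a) = tr(b) tr(a^2 b) - tr(a^2)  (reduce the b square) = x*y*z - x^2 - y^2 + 2
tr(b^2 a b^2 a) = tr(b) tr(a b^2 a b) - tr(a b^2 a)  (reduce the b square) = y^2*z^2 - 2*x*y*z + x^2 - 2
tr(b a^-1 b^2 a b) = tr(b^2 a b^2) tr(a) - tr(b^2 a b^2 a)  (eliminate a^-1) = x*y^3*z - x^2*y^2 - y^2*z^2 + 2
tr(b^2 a b a b) = tr(b) tr(b a b a b) - tr(b a b a)  (reduce the b square) = y^2*z^2 - x*y*z - y^2 - z^2 + 2
apply: tr(a b a b a b) = tr(a b) tr(a b a b) - tr(a^-1 b^-1)  (split on a) = z^3 - 3*z
tr(a b a b a) = tr(a) tr(b a b a) - tr(b a b)  (reduce the a square) = x*z^2 - y*z - x
use: tr(b^2 a b a b a) = tr(b) tr(a b a b a b) - tr(a b a b a)  (reduce the b square) = y*z^3 - x*z^2 - 2*y*z + x
tr(b a^-1 b^2 a b a) = tr(b^2 a b a b) tr(a) - tr(b^2 a b a b a)  (eliminate a^-1) = x*y^2*z^2 - x^2*y*z - y*z^3 - x*y^2 + 2*y*z + x
apply: tr(a^-1 b^2 a b a^-1 b) = tr(b a^-1 b^2 a b) tr(a) - tr(b a^-1 b^2 a b a)  (eliminate a^-1) = x^2*y^3*z - x^3*y^2 - 2*x*y^2*z^2 + x^2*y*z + y*z^3 + x*y^2 - 2*y*z + x
assemble the triple (tr(r) - 2; tr(r a) - x; tr(r b) - y)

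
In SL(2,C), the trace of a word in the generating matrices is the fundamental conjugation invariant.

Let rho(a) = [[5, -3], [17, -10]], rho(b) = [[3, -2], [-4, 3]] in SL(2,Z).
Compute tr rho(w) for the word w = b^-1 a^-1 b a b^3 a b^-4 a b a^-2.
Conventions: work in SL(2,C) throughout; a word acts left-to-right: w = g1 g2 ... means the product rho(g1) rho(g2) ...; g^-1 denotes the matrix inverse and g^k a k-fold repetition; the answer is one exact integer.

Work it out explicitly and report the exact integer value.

rho(b^-1) = [[3, 2], [4, 3]]
... * rho(a^-1) = [[-10, 3], [-17, 5]]  ->  [[-64, 19], [-91, 27]]
... * rho(b) = [[3, -2], [-4, 3]]  ->  [[-268, 185], [-381, 263]]
... * rho(a) = [[5, -3], [17, -10]]  ->  [[1805, -1046], [2566, -1487]]
... * rho(b) = [[3, -2], [-4, 3]]  ->  [[9599, -6748], [13646, -9593]]
... * rho(b) = [[3, -2], [-4, 3]]  ->  [[55789, -39442], [79310, -56071]]
... * rho(b) = [[3, -2], [-4, 3]]  ->  [[325135, -229904], [462214, -326833]]
... * rho(a) = [[5, -3], [17, -10]]  ->  [[-2282693, 1323635], [-3245091, 1881688]]
... * rho(b^-1) = [[3, 2], [4, 3]]  ->  [[-1553539, -594481], [-2208521, -845118]]
... * rho(b^-1) = [[3, 2], [4, 3]]  ->  [[-7038541, -4890521], [-10006035, -6952396]]
... * rho(b^-1) = [[3, 2], [4, 3]]  ->  [[-40677707, -28748645], [-57827689, -40869258]]
... * rho(b^-1) = [[3, 2], [4, 3]]  ->  [[-237027701, -167601349], [-336960099, -238263152]]
... * rho(a) = [[5, -3], [17, -10]]  ->  [[-4034361438, 2387096593], [-5735274079, 3393511817]]
... * rho(b) = [[3, -2], [-4, 3]]  ->  [[-21651470686, 15230012655], [-30779869505, 21651083609]]
... * rho(a^-1) = [[-10, 3], [-17, 5]]  ->  [[-42395508275, 11195651217], [-60269726303, 15915809530]]
... * rho(a^-1) = [[-10, 3], [-17, 5]]  ->  [[233629012061, -71208268740], [332128501020, -101230131259]]
tr = 233629012061 + -101230131259 = 132398880802

132398880802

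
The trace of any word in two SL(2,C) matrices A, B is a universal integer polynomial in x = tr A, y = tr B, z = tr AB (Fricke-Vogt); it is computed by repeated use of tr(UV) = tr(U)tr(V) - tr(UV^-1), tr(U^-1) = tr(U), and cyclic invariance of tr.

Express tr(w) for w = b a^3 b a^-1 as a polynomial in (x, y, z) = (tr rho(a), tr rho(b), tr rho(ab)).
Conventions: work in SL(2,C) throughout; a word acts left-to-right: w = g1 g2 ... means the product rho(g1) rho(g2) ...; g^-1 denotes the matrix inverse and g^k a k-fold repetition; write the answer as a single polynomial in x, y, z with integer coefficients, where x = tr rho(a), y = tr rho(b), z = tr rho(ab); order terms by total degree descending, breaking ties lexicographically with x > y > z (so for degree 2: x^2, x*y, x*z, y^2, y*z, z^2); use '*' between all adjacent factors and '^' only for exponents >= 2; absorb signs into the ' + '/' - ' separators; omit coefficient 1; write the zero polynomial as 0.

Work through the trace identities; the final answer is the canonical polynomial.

trace(a^2 b) = trace(a)*trace(b a) - trace(b)  (reduce the a square) = x*z - y
trace(a^2) = trace(a)*trace(a) - trace(1)  (reduce the a square) = x^2 - 2
and trace(a b^2 a) = trace(b)*trace(a^2 b) - trace(a^2)  (reduce the b square) = x*y*z - x^2 - y^2 + 2
and trace(a b^2) = trace(b)*trace(a b) - trace(a)  (reduce the b square) = y*z - x
next, trace(b a^3 b) = trace(a)*trace(a b^2 a) - trace(a b^2)  (reduce the a square) = x^2*y*z - x^3 - x*y^2 - y*z + 3*x
next, trace(b a b a) = trace(a b)*trace(a b) - trace(1)  (split on a) = z^2 - 2
trace(a b a b a) = trace(a)*trace(b a b a) - trace(b a b)  (reduce the a square) = x*z^2 - y*z - x
trace(b a^3 b a) = trace(a)*trace(a b a b a) - trace(a b a b)  (reduce the a square) = x^2*z^2 - x*y*z - x^2 - z^2 + 2
trace(b a^3 b a^-1) = trace(b a^3 b)*trace(a) - trace(b a^3 b a)  (eliminate a^-1) = x^3*y*z - x^4 - x^2*y^2 - x^2*z^2 + 4*x^2 + z^2 - 2

x^3*y*z - x^4 - x^2*y^2 - x^2*z^2 + 4*x^2 + z^2 - 2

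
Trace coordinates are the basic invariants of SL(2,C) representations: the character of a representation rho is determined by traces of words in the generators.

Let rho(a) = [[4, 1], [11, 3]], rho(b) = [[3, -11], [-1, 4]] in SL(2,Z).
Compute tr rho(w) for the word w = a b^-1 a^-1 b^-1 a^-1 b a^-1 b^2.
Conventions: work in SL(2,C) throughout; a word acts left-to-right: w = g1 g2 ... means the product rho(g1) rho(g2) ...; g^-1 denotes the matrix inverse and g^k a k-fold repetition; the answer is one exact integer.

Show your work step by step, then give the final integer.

rho(a) = [[4, 1], [11, 3]]
... * rho(b^-1) = [[4, 11], [1, 3]]  ->  [[17, 47], [47, 130]]
... * rho(a^-1) = [[3, -1], [-11, 4]]  ->  [[-466, 171], [-1289, 473]]
... * rho(b^-1) = [[4, 11], [1, 3]]  ->  [[-1693, -4613], [-4683, -12760]]
... * rho(a^-1) = [[3, -1], [-11, 4]]  ->  [[45664, -16759], [126311, -46357]]
... * rho(b) = [[3, -11], [-1, 4]]  ->  [[153751, -569340], [425290, -1574849]]
... * rho(a^-1) = [[3, -1], [-11, 4]]  ->  [[6723993, -2431111], [18599209, -6724686]]
... * rho(b) = [[3, -11], [-1, 4]]  ->  [[22603090, -83688367], [62522313, -231490043]]
... * rho(b) = [[3, -11], [-1, 4]]  ->  [[151497637, -583387458], [419056982, -1613705615]]
tr = 151497637 + -1613705615 = -1462207978

-1462207978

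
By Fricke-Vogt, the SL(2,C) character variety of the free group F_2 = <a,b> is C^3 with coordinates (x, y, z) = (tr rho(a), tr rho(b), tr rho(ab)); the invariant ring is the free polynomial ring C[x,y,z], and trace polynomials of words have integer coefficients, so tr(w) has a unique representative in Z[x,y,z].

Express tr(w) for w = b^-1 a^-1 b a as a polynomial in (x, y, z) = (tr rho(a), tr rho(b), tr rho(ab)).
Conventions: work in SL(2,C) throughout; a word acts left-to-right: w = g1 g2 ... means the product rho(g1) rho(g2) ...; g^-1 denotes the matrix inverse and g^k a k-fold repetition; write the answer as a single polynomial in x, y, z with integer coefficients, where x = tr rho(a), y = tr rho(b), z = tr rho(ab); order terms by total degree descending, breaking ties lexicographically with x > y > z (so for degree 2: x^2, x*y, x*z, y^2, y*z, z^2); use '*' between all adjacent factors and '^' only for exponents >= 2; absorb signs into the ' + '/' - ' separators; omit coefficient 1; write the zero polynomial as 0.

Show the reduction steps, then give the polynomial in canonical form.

-x*y*z + x^2 + y^2 + z^2 - 2

and tr(a b a) = tr(a) tr(b a) - tr(b)  (reduce the a square) = x*z - y
next, tr(a b a b) = tr(b a) tr(b a) - tr(1)  (split on b) = z^2 - 2
tr(b a b^-1 a) = tr(a b a) tr(b) - tr(a b a b)  (eliminate b^-1) = x*y*z - y^2 - z^2 + 2
and tr(b^-1 a^-1 b a) = tr(b a b^-1) tr(a) - tr(b a b^-1 a)  (eliminate a^-1) = -x*y*z + x^2 + y^2 + z^2 - 2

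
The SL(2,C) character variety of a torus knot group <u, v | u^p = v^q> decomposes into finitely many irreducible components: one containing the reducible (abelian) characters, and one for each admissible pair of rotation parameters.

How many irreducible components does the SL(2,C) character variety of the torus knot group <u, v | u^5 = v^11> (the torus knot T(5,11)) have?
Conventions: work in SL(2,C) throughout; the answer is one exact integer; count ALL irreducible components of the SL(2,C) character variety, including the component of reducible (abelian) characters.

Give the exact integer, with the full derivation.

In the torus knot group T(5,11), u^5 = v^11 is central, so an irreducible representation sends it to +I or -I (Schur).
This locks tr(u) to 2*cos(pi*alpha/5), alpha in 1..4, and tr(v) to 2*cos(pi*beta/11), beta in 1..10, on each component of irreducible characters.
The two central values (-1)^alpha I and (-1)^beta I must be the same matrix, so alpha and beta share a parity.
Enumerate parity-matched pairs: 2*5 odd-odd plus 2*5 even-even gives 20.
That is 20 components of irreducible characters, and with the reducible (abelian) component the total is 21.

21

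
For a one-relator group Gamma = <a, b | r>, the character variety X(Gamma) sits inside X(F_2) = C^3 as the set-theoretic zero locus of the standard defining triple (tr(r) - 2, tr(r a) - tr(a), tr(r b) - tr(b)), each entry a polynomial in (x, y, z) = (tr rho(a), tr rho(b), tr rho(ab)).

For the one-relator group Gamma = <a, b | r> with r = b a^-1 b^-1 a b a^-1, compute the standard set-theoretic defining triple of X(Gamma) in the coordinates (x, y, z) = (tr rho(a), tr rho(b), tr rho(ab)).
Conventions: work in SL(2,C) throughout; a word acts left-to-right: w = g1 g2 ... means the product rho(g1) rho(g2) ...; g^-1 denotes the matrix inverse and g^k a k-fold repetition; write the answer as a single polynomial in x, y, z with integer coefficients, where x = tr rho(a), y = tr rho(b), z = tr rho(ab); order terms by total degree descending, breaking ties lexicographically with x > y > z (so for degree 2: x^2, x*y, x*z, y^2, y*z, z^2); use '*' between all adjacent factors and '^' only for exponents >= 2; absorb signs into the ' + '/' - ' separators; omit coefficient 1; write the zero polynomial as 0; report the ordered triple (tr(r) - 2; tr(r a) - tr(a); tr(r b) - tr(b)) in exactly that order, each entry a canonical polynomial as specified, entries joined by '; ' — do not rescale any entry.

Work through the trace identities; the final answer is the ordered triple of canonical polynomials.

-x^2*y^2*z + x^3*y + x*y^3 + 2*x*y*z^2 - x^2*z - y^2*z - z^3 - 3*x*y + 3*z - 2; -x*y^2*z + x^2*y + y^3 + y*z^2 - x - 3*y; -x^2*y^3*z + x^3*y^2 + x*y^4 + 2*x*y^2*z^2 - y^3*z - y*z^3 - x^3 - 4*x*y^2 - x*z^2 + 3*y*z + 3*x - y

tr(b^2) = tr(b) * tr(b) - tr(1) = y^2 - 2
tr(b^2 a) = tr(b) * tr(a b) - tr(a) = y*z - x
next, tr(b a^-1 b) = tr(b^2) * tr(a) - tr(b^2 a) = x*y^2 - y*z - x
tr(b^2 a b) = tr(b) * tr(b a b) - tr(b a) = y^2*z - x*y - z
tr(a b a b) = tr(b a) * tr(b a) - tr(1)   [split at repeated b] = z^2 - 2
tr(a b a) = tr(a) * tr(b a) - tr(b) = x*z - y
tr(b^2 a b a) = tr(b) * tr(a b a b) - tr(a b a) = y*z^2 - x*z - y
next, tr(b a b a^-1 b) = tr(b^2 a b) * tr(a) - tr(b^2 a b a) = x*y^2*z - x^2*y - y*z^2 + y
next, tr(b a b a b a) = tr(a b) * tr(a b a b) - tr(a^-1 b^-1)   [split at repeated a] = z^3 - 3*z
and tr(b a b a^-1 b a) = tr(b a b a b) * tr(a) - tr(b a b a b a) = x*y*z^2 - x^2*z - z^3 - x*y + 3*z
next, tr(a b a^-1 b a^-1 b) = tr(b a b a^-1 b) * tr(a) - tr(b a b a^-1 b a) = x^2*y^2*z - x^3*y - 2*x*y*z^2 + x^2*z + z^3 + 2*x*y - 3*z
and tr(b a^-1 b^-1 a b a^-1) = tr(a b a^-1 b a^-1) * tr(b) - tr(a b a^-1 b a^-1 b) = -x^2*y^2*z + x^3*y + x*y^3 + 2*x*y*z^2 - x^2*z - y^2*z - z^3 - 3*x*y + 3*z
tr(a b^2 a^-1 b) = tr(b a b^2) * tr(a) - tr(b a b^2 a) = x*y^2*z - x^2*y - y*z^2 + y
next, tr(b a^-1 b^-1 a b) = tr(a b^2 a^-1) * tr(b) - tr(a b^2 a^-1 b) = -x*y^2*z + x^2*y + y^3 + y*z^2 - 3*y
tr(a b a^-1 b) = tr(b a b) * tr(a) - tr(b a b a) = x*y*z - x^2 - z^2 + 2
next, tr(a^2) = tr(a) * tr(a) - tr(1) = x^2 - 2
next, tr(a^2 b^2) = tr(b) * tr(a^2 b) - tr(a^2) = x*y*z - x^2 - y^2 + 2
tr(a b^3 a) = tr(b) * tr(a^2 b^2) - tr(a^2 b) = x*y^2*z - x^2*y - y^3 - x*z + 3*y
tr(a b^3 a b) = tr(b) * tr(a b a b^2) - tr(a b a b) = y^2*z^2 - x*y*z - y^2 - z^2 + 2
next, tr(b^2 a b^-1 a b) = tr(a b^3 a) * tr(b) - tr(a b^3 a b) = x*y^3*z - x^2*y^2 - y^4 - y^2*z^2 + 4*y^2 + z^2 - 2
and tr(a b a b^2 a) = tr(a) * tr(b a b^2 a) - tr(b a b^2) = x*y*z^2 - x^2*z - y^2*z + z
tr(a b a b a) = tr(a) * tr(b a b a) - tr(b a b) = x*z^2 - y*z - x
tr(a b a b^2 a b) = tr(b) * tr(a b a b a b) - tr(a b a b a) = y*z^3 - x*z^2 - 2*y*z + x
and tr(b^2 a b^-1 a b a) = tr(a b a b^2 a) * tr(b) - tr(a b a b^2 a b) = x*y^2*z^2 - x^2*y*z - y^3*z - y*z^3 + x*z^2 + 3*y*z - x
and tr(b^-1 a b a^-1 b^2 a) = tr(b^2 a b^-1 a b) * tr(a) - tr(b^2 a b^-1 a b a) = x^2*y^3*z - x^3*y^2 - x*y^4 - 2*x*y^2*z^2 + x^2*y*z + y^3*z + y*z^3 + 4*x*y^2 - 3*y*z - x
and tr(b a^-1 b^-1 a b a^-1 b) = tr(b^-1 a b a^-1 b^2) * tr(a) - tr(b^-1 a b a^-1 b^2 a) = -x^2*y^3*z + x^3*y^2 + x*y^4 + 2*x*y^2*z^2 - y^3*z - y*z^3 - x^3 - 4*x*y^2 - x*z^2 + 3*y*z + 3*x
assemble the triple (tr(r) - 2; tr(r a) - x; tr(r b) - y)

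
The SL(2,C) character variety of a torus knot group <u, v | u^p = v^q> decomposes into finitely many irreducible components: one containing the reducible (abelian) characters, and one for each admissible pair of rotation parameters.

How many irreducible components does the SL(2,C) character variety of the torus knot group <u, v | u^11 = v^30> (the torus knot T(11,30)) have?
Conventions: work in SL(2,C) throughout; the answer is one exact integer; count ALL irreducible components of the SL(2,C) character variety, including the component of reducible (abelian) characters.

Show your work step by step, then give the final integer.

146

In the torus knot group T(11,30), u^11 = v^30 is central, so an irreducible representation sends it to +I or -I (Schur).
This locks tr(u) to 2*cos(pi*alpha/11), alpha in 1..10, and tr(v) to 2*cos(pi*beta/30), beta in 1..29, on each component of irreducible characters.
Consistency of u^11 = (-1)^alpha I with v^30 = (-1)^beta I forces alpha = beta (mod 2).
count pairs: odd alpha (5 choices) x odd beta (15), plus even alpha (5) x even beta (14): 5*15 + 5*14 = 145.
Total: 145 irreducible-character components + 1 reducible (abelian) component = 146.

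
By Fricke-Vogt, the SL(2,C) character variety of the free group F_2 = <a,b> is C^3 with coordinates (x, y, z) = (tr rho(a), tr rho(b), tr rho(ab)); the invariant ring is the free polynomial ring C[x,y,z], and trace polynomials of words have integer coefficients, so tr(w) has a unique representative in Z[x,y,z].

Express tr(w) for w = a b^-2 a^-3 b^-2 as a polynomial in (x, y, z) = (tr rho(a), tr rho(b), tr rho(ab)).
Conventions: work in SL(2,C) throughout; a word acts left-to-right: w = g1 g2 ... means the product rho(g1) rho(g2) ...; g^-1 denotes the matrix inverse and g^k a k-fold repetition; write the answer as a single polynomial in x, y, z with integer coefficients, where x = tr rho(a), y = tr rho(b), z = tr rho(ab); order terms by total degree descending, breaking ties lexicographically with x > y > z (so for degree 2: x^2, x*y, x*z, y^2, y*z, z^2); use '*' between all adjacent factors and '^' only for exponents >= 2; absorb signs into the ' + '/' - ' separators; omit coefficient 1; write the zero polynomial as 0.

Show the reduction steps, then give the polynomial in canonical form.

so tr(b^-1) = tr(b) = y
so tr(b^-1 a) = tr(a) * tr(b) - tr(a b) = x*y - z
tr(b^-1 a^-1) = tr(b^-1) * tr(a) - tr(b^-1 a) = z
so tr(a^-2 b^-1) = tr(b^-1 a^-1) * tr(a) - tr(b^-1) = x*z - y
reduce: tr(b a b) = tr(b) * tr(a b) - tr(a) = y*z - x
reduce: tr(b a b a) = tr(b a) * tr(b a) - tr(1)   [split at repeated b] = z^2 - 2
tr(a b a^-1 b) = tr(b a b) * tr(a) - tr(b a b a) = x*y*z - x^2 - z^2 + 2
tr(a^-1 b^-1 a b) = tr(a b a^-1) * tr(b) - tr(a b a^-1 b) = -x*y*z + x^2 + y^2 + z^2 - 2
tr(b^-1 a b a^-2) = tr(a^-1 b^-1 a b) * tr(a) - tr(a^-1 b^-1 a b a) = -x^2*y*z + x^3 + x*y^2 + x*z^2 - 3*x
so tr(a^-3 b^-1 a b) = tr(b^-1 a b a^-2) * tr(a) - tr(b^-1 a b a^-1) = -x^3*y*z + x^4 + x^2*y^2 + x^2*z^2 + x*y*z - 4*x^2 - y^2 - z^2 + 2
tr(a^-3 b^-1 a b^-1) = tr(a^-3 b^-1 a) * tr(b) - tr(a^-3 b^-1 a b) = x^3*y*z - x^4 - x^2*y^2 - x^2*z^2 + 4*x^2 + z^2 - 2
tr(b^-1 a b^-2 a^-3) = tr(a^-3 b^-1 a b^-1) * tr(b) - tr(a^-3 b^-1 a) = x^3*y^2*z - x^4*y - x^2*y^3 - x^2*y*z^2 + 4*x^2*y + y*z^2 - x*z - y
tr(b^-2) = tr(b^-1) * tr(b) - tr(1) = y^2 - 2
tr(b^-2 a^-2) = tr(a^-1 b^-2) * tr(a) - tr(a^-1 b^-2 a) = x*y*z - x^2 - y^2 + 2
reduce: tr(a b^-2 a^-3 b^-2) = tr(b^-1 a b^-2 a^-3) * tr(b) - tr(b^-1 a b^-2 a^-3 b) = x^3*y^3*z - x^4*y^2 - x^2*y^4 - x^2*y^2*z^2 + 4*x^2*y^2 + y^2*z^2 - 2*x*y*z + x^2 - 2

x^3*y^3*z - x^4*y^2 - x^2*y^4 - x^2*y^2*z^2 + 4*x^2*y^2 + y^2*z^2 - 2*x*y*z + x^2 - 2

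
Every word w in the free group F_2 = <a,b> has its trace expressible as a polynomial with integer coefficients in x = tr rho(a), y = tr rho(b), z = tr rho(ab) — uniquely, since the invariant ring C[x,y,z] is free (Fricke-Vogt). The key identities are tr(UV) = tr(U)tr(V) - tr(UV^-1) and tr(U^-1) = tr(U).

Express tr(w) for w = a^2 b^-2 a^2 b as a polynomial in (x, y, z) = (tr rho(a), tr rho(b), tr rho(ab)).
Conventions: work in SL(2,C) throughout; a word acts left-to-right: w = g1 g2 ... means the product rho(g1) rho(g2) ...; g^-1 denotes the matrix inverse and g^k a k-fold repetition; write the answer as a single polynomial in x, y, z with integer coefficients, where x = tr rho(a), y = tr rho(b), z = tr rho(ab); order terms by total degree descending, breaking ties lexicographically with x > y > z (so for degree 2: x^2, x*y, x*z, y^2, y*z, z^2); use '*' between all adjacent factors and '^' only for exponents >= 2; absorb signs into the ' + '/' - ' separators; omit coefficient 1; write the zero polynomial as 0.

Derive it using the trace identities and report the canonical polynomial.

next, trace(b a^2) = trace(a) trace(b a) - trace(b)  (reduce the a square) = x*z - y
and trace(a b a^2) = trace(a) trace(b a^2) - trace(b a)  (reduce the a square) = x^2*z - x*y - z
trace(a^2 b a^2) = trace(a) trace(a b a^2) - trace(a b a)  (reduce the a square) = x^3*z - x^2*y - 2*x*z + y
next, trace(b a b a) = trace(b a) trace(b a) - trace(1)  (split on b) = z^2 - 2
trace(b a b) = trace(b) trace(a b) - trace(a)  (reduce the b square) = y*z - x
next, trace(b a^2 b a) = trace(a) trace(b a b a) - trace(b a b)  (reduce the a square) = x*z^2 - y*z - x
next, trace(b^2) = trace(b) trace(b) - trace(1)  (reduce the b square) = y^2 - 2
trace(b a^2 b) = trace(a) trace(b^2 a) - trace(b^2)  (reduce the a square) = x*y*z - x^2 - y^2 + 2
trace(a^2 b a^2 b) = trace(a) trace(b a^2 b a) - trace(b a^2 b)  (reduce the a square) = x^2*z^2 - 2*x*y*z + y^2 - 2
next, trace(b^-1 a^2 b a^2) = trace(a^2 b a^2) trace(b) - trace(a^2 b a^2 b)  (eliminate b^-1) = x^3*y*z - x^2*y^2 - x^2*z^2 + 2
trace(a^2 b^-2 a^2 b) = trace(b^-1 a^2 b a^2) trace(b) - trace(b^-1 a^2 b a^2 b)  (eliminate b^-1) = x^3*y^2*z - x^2*y^3 - x^2*y*z^2 - x^3*z + x^2*y + 2*x*z + y

x^3*y^2*z - x^2*y^3 - x^2*y*z^2 - x^3*z + x^2*y + 2*x*z + y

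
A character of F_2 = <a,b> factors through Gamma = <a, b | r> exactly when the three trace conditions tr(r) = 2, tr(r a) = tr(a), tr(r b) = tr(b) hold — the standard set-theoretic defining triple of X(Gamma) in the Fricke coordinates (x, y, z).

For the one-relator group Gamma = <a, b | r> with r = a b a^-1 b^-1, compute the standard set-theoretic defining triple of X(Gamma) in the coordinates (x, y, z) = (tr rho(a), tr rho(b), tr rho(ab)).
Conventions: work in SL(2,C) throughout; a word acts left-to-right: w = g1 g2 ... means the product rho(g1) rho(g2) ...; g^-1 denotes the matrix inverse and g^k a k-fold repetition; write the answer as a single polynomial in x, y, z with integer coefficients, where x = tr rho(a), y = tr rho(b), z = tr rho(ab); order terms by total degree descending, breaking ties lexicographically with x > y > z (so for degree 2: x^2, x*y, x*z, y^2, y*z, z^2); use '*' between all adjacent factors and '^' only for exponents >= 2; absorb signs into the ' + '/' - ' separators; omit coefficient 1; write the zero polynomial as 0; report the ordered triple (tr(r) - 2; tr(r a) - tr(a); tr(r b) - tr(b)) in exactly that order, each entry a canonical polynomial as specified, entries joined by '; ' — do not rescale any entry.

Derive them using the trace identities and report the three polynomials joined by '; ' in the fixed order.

-x*y*z + x^2 + y^2 + z^2 - 4; -x^2*y*z + x^3 + x*y^2 + x*z^2 - 4*x; 0

reduce: trace(a b a) = trace(a) * trace(b a) - trace(b)   [square of a] = x*z - y
reduce: trace(a b a b) = trace(b a) * trace(b a) - trace(1)   [split at a repeated b] = z^2 - 2
trace(b^-1 a b a) = trace(a b a) * trace(b) - trace(a b a b)   [inverse elimination on b] = x*y*z - y^2 - z^2 + 2
trace(a b a^-1 b^-1) = trace(b^-1 a b) * trace(a) - trace(b^-1 a b a)   [inverse elimination on a] = -x*y*z + x^2 + y^2 + z^2 - 2
trace(b^2 a) = trace(b) * trace(a b) - trace(a) = y*z - x
reduce: trace(b^2) = trace(b) * trace(b) - trace(1) = y^2 - 2
trace(b a^2 b) = trace(a) * trace(b^2 a) - trace(b^2) = x*y*z - x^2 - y^2 + 2
reduce: trace(b a^2 b a) = trace(a) * trace(b a b a) - trace(b a b) = x*z^2 - y*z - x
reduce: trace(a^2 b a^-1 b) = trace(b a^2 b) * trace(a) - trace(b a^2 b a) = x^2*y*z - x^3 - x*y^2 - x*z^2 + y*z + 3*x
trace(a b a^-1 b^-1 a) = trace(a^2 b a^-1) * trace(b) - trace(a^2 b a^-1 b) = -x^2*y*z + x^3 + x*y^2 + x*z^2 - 3*x
assemble the triple (trace(r) - 2; trace(r a) - x; trace(r b) - y)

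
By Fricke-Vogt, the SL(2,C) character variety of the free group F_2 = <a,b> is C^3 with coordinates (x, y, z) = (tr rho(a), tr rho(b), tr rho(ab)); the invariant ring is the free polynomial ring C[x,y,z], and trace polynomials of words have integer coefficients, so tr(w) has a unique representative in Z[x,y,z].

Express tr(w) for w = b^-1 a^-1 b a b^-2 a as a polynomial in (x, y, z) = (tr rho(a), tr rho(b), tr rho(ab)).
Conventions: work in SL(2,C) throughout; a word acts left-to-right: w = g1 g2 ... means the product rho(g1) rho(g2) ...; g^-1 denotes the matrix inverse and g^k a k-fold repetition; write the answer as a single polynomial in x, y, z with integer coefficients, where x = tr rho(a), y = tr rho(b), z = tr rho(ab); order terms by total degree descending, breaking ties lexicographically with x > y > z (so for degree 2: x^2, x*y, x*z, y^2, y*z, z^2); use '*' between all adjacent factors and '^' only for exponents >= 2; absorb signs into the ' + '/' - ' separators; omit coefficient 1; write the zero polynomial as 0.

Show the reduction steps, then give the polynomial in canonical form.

-x^2*y^3*z + x^3*y^2 + x*y^4 + 2*x*y^2*z^2 - y^3*z - y*z^3 - x^3 - 4*x*y^2 - x*z^2 + 3*y*z + 3*x

tr(a b^-1) = tr(a)*tr(b) - tr(a b)  (eliminate b^-1) = x*y - z
apply: tr(b^2 a) = tr(b)*tr(a b) - tr(a)  (reduce the b square) = y*z - x
apply: tr(b^2) = tr(b)*tr(b) - tr(1)  (reduce the b square) = y^2 - 2
apply: tr(b a^2 b) = tr(a)*tr(b^2 a) - tr(b^2)  (reduce the a square) = x*y*z - x^2 - y^2 + 2
use: tr(b a b a) = tr(b a)*tr(b a) - tr(1)  (split on b) = z^2 - 2
apply: tr(b a^2 b a) = tr(a)*tr(b a b a) - tr(b a b)  (reduce the a square) = x*z^2 - y*z - x
apply: tr(a b a^-1 b a) = tr(b a^2 b)*tr(a) - tr(b a^2 b a)  (eliminate a^-1) = x^2*y*z - x^3 - x*y^2 - x*z^2 + y*z + 3*x
tr(a b a) = tr(a)*tr(b a) - tr(b)  (reduce the a square) = x*z - y
apply: tr(b a b a b) = tr(b)*tr(a b a b) - tr(a b a)  (reduce the b square) = y*z^2 - x*z - y
tr(b a b a b a) = tr(a b)*tr(a b a b) - tr(a^-1 b^-1)  (split on a) = z^3 - 3*z
use: tr(a b a^-1 b a b) = tr(b a b a b)*tr(a) - tr(b a b a b a)  (eliminate a^-1) = x*y*z^2 - x^2*z - z^3 - x*y + 3*z
tr(b^-1 a b a^-1 b a) = tr(a b a^-1 b a)*tr(b) - tr(a b a^-1 b a b)  (eliminate b^-1) = x^2*y^2*z - x^3*y - x*y^3 - 2*x*y*z^2 + x^2*z + y^2*z + z^3 + 4*x*y - 3*z
apply: tr(a^-1 b a b^-2 a b) = tr(b^-1 a b a^-1 b a)*tr(b) - tr(b^-1 a b a^-1 b a b)  (eliminate b^-1) = x^2*y^3*z - x^3*y^2 - x*y^4 - 2*x*y^2*z^2 + y^3*z + y*z^3 + x^3 + 5*x*y^2 + x*z^2 - 4*y*z - 3*x
tr(b^-1 a^-1 b a b^-2 a) = tr(a^-1 b a b^-2 a)*tr(b) - tr(a^-1 b a b^-2 a b)  (eliminate b^-1) = -x^2*y^3*z + x^3*y^2 + x*y^4 + 2*x*y^2*z^2 - y^3*z - y*z^3 - x^3 - 4*x*y^2 - x*z^2 + 3*y*z + 3*x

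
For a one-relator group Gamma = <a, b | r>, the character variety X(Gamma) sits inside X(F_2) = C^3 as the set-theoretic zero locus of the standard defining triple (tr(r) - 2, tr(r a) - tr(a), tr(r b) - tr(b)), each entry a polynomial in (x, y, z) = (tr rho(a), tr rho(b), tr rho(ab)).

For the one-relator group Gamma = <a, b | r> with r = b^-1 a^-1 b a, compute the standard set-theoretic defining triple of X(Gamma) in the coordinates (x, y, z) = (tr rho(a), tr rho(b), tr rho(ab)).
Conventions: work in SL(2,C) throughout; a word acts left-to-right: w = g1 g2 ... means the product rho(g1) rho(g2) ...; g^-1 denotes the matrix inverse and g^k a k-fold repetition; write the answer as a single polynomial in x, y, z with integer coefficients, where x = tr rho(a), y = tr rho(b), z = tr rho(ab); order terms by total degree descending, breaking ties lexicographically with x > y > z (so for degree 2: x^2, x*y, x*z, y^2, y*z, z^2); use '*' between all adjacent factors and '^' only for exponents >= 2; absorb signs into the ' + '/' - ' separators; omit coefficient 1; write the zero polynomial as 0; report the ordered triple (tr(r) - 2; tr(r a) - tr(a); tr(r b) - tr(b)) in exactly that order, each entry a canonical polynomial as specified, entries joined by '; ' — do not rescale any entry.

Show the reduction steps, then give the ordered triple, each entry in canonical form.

-x*y*z + x^2 + y^2 + z^2 - 4; -x^2*y*z + x^3 + x*y^2 + x*z^2 - 4*x; 0

reduce: trace(a b a) = trace(a) trace(b a) - trace(b)  (reduce the a square) = x*z - y
trace(a b a b) = trace(b a) trace(b a) - trace(1)  (split on b) = z^2 - 2
trace(b a b^-1 a) = trace(a b a) trace(b) - trace(a b a b)  (eliminate b^-1) = x*y*z - y^2 - z^2 + 2
reduce: trace(b^-1 a^-1 b a) = trace(b a b^-1) trace(a) - trace(b a b^-1 a)  (eliminate a^-1) = -x*y*z + x^2 + y^2 + z^2 - 2
trace(a^2) = trace(a) trace(a) - trace(1)   [square of a] = x^2 - 2
so trace(a b a^2) = trace(a) trace(a b a) - trace(a b)   [square of a] = x^2*z - x*y - z
so trace(b a b) = trace(b) trace(a b) - trace(a)   [square of b] = y*z - x
trace(a b a^2 b) = trace(a) trace(b a b a) - trace(b a b)   [square of a] = x*z^2 - y*z - x
trace(b a^2 b^-1 a) = trace(a b a^2) trace(b) - trace(a b a^2 b)   [inverse elimination on b] = x^2*y*z - x*y^2 - x*z^2 + x
trace(b^-1 a^-1 b a^2) = trace(b a^2 b^-1) trace(a) - trace(b a^2 b^-1 a)   [inverse elimination on a] = -x^2*y*z + x^3 + x*y^2 + x*z^2 - 3*x
assemble the triple (trace(r) - 2; trace(r a) - x; trace(r b) - y)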